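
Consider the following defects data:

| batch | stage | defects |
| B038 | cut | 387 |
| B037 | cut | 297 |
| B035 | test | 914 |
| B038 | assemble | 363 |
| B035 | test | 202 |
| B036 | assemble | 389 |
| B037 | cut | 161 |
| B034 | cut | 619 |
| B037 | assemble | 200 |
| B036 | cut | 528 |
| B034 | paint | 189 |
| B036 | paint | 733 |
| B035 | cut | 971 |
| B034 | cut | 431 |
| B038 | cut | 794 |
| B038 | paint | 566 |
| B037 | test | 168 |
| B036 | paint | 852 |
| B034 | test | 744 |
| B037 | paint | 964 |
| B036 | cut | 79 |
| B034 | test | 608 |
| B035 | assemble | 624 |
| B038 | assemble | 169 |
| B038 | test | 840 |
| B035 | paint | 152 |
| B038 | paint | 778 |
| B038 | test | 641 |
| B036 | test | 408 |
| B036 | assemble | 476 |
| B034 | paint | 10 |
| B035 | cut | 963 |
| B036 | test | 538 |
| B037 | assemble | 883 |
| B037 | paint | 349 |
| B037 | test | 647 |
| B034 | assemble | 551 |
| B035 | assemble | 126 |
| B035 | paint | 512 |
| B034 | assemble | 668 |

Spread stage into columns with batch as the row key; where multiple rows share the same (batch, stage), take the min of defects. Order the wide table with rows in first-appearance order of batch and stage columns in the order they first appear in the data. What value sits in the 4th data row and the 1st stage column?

With rows in first-appearance order of batch, row 4 is batch=B036. stage columns in first-appearance order: cut, test, assemble, paint; column 1 is cut.
Long rows with batch=B036, stage=cut: min(528, 79) = 79.

79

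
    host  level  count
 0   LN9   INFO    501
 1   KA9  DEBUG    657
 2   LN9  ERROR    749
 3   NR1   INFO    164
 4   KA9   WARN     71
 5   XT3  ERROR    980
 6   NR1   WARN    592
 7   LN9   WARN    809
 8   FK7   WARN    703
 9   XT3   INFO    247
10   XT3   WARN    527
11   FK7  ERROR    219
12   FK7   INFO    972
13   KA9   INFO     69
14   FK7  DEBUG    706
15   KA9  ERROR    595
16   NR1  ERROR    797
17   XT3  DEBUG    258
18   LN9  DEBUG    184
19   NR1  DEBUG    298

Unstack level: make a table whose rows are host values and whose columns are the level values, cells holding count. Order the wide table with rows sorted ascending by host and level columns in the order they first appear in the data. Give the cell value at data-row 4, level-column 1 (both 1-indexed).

164

With rows sorted ascending by host, row 4 is host=NR1. level columns in first-appearance order: INFO, DEBUG, ERROR, WARN; column 1 is INFO.
Long rows with host=NR1, level=INFO: count = 164.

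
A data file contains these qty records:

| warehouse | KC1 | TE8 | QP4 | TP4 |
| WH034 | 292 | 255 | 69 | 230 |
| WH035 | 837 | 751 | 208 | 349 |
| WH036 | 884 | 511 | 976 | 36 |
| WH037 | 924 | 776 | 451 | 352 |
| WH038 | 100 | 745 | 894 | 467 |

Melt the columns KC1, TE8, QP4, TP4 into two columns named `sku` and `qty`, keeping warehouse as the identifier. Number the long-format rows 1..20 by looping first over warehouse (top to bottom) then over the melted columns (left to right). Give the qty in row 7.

208

20 rows total (5 × 4). Row 7: index ⌊(7-1)/4⌋ = 1 into warehouse → WH035; (7-1) mod 4 = 2 into the melted columns → QP4.
So row 7 is (WH035, QP4, 208); qty = 208.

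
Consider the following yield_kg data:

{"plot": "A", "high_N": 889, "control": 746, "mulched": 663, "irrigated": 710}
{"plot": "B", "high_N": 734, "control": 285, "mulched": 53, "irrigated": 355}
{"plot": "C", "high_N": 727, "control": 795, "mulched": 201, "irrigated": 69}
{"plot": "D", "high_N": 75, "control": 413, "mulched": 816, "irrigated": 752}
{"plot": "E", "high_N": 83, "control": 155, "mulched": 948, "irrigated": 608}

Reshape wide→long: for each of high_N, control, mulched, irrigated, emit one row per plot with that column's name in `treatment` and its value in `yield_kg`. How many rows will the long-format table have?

20

5 plot values × 4 melted columns = 20 rows.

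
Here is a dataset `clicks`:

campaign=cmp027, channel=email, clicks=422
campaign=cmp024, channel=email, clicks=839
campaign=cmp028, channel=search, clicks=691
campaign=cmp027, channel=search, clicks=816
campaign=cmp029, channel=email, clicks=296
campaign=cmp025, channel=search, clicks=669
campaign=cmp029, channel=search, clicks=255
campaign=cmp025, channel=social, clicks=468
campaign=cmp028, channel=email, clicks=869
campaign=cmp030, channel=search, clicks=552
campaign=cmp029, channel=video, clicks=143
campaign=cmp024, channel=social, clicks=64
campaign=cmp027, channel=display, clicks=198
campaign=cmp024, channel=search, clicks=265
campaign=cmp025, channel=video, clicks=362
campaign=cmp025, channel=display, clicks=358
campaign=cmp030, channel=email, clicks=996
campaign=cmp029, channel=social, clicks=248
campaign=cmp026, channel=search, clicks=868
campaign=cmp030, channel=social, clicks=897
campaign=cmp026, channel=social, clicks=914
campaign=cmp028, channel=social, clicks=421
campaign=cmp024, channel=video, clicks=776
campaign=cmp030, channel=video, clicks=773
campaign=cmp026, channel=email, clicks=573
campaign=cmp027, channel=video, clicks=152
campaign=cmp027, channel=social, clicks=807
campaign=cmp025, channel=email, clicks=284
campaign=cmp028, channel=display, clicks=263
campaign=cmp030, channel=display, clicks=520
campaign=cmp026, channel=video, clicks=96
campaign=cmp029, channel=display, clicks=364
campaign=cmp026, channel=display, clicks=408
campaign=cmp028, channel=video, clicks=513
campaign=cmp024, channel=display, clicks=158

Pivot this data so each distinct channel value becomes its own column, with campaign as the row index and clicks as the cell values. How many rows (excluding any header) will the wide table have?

7 distinct campaign values → 7 rows.

7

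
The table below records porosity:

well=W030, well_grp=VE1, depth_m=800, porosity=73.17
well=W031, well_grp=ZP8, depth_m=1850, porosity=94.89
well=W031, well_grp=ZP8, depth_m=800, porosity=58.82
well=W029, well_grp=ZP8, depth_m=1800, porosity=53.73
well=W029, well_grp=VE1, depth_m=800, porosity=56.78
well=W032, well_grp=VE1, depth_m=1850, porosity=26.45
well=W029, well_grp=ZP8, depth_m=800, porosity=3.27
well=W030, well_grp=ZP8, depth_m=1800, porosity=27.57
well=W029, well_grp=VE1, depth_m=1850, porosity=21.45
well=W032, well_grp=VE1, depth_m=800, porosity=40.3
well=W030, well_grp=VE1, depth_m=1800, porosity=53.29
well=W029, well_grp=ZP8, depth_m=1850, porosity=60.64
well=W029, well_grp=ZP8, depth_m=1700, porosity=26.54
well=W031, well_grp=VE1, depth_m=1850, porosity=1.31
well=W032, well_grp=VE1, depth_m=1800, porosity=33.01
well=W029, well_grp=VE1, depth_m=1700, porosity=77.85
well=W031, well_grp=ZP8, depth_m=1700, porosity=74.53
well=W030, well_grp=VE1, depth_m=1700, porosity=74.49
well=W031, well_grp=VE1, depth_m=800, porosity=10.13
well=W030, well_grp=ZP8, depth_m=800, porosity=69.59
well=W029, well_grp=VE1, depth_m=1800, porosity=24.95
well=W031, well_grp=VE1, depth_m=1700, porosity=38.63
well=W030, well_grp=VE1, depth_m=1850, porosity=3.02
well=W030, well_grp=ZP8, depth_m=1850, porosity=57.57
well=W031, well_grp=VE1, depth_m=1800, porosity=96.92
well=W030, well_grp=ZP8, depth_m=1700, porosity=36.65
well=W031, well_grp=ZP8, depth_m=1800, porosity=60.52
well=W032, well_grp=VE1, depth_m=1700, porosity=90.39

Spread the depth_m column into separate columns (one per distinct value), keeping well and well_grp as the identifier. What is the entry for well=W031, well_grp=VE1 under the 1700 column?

Wide layout: rows indexed by well and well_grp, columns are the 4 distinct depth_m values (800, 1850, 1800, 1700).
Cell (well=W031, well_grp=VE1, depth_m=1700) draws from the long row where well=W031, well_grp=VE1 and depth_m=1700, which has porosity=38.63.

38.63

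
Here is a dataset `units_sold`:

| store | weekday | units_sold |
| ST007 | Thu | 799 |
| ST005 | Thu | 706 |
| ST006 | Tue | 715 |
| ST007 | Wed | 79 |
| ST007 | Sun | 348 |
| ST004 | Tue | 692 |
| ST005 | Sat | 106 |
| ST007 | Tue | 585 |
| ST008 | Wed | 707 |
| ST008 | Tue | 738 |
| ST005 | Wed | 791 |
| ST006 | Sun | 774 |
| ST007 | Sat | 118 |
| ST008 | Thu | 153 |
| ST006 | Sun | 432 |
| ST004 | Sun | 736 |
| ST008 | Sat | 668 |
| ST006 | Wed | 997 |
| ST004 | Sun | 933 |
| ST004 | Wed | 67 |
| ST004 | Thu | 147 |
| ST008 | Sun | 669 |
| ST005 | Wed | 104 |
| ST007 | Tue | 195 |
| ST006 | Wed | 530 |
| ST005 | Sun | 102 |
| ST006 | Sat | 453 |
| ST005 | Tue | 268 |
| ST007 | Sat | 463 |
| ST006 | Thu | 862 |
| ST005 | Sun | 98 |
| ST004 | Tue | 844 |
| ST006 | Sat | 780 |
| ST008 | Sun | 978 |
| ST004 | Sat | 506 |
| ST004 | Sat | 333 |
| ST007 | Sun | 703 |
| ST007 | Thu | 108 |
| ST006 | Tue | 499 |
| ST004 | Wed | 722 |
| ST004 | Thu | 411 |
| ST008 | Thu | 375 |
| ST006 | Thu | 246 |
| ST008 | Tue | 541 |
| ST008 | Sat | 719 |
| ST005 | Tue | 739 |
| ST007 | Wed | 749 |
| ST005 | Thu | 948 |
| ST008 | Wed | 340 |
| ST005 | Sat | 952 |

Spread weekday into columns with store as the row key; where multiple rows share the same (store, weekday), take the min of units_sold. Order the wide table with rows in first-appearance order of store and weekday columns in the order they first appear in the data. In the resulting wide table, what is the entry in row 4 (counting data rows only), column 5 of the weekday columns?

With rows in first-appearance order of store, row 4 is store=ST004. weekday columns in first-appearance order: Thu, Tue, Wed, Sun, Sat; column 5 is Sat.
Long rows with store=ST004, weekday=Sat: min(506, 333) = 333.

333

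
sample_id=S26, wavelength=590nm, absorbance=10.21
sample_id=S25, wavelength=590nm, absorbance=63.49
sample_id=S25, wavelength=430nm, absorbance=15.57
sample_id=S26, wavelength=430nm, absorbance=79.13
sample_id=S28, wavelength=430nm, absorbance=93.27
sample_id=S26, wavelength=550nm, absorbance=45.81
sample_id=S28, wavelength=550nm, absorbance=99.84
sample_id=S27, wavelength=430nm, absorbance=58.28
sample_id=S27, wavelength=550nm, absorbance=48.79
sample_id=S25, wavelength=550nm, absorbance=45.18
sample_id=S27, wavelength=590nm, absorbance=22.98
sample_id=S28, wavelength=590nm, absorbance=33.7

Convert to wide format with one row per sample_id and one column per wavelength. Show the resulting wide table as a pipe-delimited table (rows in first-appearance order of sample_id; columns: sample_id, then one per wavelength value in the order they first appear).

| sample_id | 590nm | 430nm | 550nm |
| S26 | 10.21 | 79.13 | 45.81 |
| S25 | 63.49 | 15.57 | 45.18 |
| S28 | 33.7 | 93.27 | 99.84 |
| S27 | 22.98 | 58.28 | 48.79 |

Columns: sample_id plus the 3 distinct wavelength values (590nm, 430nm, 550nm).
For example, row S26 column 590nm takes absorbance=10.21 from the long row (S26, 590nm).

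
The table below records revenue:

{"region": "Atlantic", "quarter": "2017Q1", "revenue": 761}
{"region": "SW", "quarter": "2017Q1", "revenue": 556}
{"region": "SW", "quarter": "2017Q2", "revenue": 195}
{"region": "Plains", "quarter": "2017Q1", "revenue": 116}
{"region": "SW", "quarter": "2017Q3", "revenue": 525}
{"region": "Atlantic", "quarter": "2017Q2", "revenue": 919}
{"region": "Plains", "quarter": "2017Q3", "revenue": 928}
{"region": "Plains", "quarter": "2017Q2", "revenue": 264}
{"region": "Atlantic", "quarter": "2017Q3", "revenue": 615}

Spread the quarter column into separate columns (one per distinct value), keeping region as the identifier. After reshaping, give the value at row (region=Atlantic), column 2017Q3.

615

Wide layout: rows indexed by region, columns are the 3 distinct quarter values (2017Q1, 2017Q2, 2017Q3).
Cell (region=Atlantic, quarter=2017Q3) draws from the long row where region=Atlantic and quarter=2017Q3, which has revenue=615.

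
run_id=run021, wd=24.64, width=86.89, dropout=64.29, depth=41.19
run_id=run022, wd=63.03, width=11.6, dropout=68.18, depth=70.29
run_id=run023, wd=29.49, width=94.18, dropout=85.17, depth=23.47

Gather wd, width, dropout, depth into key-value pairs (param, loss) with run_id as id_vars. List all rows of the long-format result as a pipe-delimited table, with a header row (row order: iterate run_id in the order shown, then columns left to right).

Each (run_id, column) pair becomes one row: 3 × 4 = 12 rows.
For example, (run021, wd) → loss=24.64.

| run_id | param | loss |
| run021 | wd | 24.64 |
| run021 | width | 86.89 |
| run021 | dropout | 64.29 |
| run021 | depth | 41.19 |
| run022 | wd | 63.03 |
| run022 | width | 11.6 |
| run022 | dropout | 68.18 |
| run022 | depth | 70.29 |
| run023 | wd | 29.49 |
| run023 | width | 94.18 |
| run023 | dropout | 85.17 |
| run023 | depth | 23.47 |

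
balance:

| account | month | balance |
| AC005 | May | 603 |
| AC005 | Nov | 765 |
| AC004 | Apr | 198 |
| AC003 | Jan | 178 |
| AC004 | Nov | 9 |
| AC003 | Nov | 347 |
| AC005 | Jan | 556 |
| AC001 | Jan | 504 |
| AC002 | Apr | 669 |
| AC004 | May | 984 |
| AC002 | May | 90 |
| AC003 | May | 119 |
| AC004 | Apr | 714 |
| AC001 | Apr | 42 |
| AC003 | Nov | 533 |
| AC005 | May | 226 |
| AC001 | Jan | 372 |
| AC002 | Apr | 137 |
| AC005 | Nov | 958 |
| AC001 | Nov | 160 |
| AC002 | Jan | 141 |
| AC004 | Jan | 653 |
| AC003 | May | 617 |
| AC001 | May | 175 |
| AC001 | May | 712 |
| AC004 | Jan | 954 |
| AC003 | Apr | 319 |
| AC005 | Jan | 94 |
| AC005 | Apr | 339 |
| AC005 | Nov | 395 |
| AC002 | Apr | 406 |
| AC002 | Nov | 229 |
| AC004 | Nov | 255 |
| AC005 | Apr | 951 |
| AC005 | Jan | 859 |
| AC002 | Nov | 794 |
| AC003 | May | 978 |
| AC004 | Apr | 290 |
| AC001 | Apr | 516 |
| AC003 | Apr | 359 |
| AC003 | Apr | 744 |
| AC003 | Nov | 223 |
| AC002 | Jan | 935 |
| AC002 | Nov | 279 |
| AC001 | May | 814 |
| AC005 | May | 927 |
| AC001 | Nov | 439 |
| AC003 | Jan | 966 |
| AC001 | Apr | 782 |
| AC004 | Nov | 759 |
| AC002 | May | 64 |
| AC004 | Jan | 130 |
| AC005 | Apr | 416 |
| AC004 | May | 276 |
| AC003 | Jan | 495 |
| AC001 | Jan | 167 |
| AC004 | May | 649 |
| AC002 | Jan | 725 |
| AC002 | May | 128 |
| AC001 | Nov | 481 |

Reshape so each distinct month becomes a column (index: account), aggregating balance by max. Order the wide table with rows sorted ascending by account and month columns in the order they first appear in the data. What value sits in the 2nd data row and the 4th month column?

With rows sorted ascending by account, row 2 is account=AC002. month columns in first-appearance order: May, Nov, Apr, Jan; column 4 is Jan.
Long rows with account=AC002, month=Jan: max(141, 935, 725) = 935.

935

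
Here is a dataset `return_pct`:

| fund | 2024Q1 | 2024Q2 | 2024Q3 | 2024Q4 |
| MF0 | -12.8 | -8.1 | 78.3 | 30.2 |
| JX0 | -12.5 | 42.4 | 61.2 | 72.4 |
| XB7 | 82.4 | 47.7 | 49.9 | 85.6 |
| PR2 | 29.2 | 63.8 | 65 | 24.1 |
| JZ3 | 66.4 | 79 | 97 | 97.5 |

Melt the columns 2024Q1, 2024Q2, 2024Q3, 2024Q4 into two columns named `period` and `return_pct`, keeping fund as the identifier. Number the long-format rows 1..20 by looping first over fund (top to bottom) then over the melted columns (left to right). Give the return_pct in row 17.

66.4

20 rows total (5 × 4). Row 17: index ⌊(17-1)/4⌋ = 4 into fund → JZ3; (17-1) mod 4 = 0 into the melted columns → 2024Q1.
So row 17 is (JZ3, 2024Q1, 66.4); return_pct = 66.4.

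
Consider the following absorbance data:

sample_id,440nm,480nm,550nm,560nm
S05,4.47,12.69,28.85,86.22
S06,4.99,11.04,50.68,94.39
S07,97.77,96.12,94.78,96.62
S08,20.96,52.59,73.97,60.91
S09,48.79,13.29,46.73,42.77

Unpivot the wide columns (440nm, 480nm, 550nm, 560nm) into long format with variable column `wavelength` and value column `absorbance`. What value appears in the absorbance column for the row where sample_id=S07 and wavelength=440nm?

97.77

Unpivoting turns each (sample_id, wide-column) pair into one long row.
The wide cell at row S07, column 440nm holds 97.77, so the long row (S07, 440nm) has absorbance=97.77.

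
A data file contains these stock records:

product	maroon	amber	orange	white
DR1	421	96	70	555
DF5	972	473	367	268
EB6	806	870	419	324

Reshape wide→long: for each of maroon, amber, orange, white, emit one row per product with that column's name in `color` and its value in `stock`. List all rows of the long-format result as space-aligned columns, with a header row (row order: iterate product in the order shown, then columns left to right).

Each (product, column) pair becomes one row: 3 × 4 = 12 rows.
For example, (DR1, maroon) → stock=421.

product  color   stock
DR1      maroon  421  
DR1      amber   96   
DR1      orange  70   
DR1      white   555  
DF5      maroon  972  
DF5      amber   473  
DF5      orange  367  
DF5      white   268  
EB6      maroon  806  
EB6      amber   870  
EB6      orange  419  
EB6      white   324  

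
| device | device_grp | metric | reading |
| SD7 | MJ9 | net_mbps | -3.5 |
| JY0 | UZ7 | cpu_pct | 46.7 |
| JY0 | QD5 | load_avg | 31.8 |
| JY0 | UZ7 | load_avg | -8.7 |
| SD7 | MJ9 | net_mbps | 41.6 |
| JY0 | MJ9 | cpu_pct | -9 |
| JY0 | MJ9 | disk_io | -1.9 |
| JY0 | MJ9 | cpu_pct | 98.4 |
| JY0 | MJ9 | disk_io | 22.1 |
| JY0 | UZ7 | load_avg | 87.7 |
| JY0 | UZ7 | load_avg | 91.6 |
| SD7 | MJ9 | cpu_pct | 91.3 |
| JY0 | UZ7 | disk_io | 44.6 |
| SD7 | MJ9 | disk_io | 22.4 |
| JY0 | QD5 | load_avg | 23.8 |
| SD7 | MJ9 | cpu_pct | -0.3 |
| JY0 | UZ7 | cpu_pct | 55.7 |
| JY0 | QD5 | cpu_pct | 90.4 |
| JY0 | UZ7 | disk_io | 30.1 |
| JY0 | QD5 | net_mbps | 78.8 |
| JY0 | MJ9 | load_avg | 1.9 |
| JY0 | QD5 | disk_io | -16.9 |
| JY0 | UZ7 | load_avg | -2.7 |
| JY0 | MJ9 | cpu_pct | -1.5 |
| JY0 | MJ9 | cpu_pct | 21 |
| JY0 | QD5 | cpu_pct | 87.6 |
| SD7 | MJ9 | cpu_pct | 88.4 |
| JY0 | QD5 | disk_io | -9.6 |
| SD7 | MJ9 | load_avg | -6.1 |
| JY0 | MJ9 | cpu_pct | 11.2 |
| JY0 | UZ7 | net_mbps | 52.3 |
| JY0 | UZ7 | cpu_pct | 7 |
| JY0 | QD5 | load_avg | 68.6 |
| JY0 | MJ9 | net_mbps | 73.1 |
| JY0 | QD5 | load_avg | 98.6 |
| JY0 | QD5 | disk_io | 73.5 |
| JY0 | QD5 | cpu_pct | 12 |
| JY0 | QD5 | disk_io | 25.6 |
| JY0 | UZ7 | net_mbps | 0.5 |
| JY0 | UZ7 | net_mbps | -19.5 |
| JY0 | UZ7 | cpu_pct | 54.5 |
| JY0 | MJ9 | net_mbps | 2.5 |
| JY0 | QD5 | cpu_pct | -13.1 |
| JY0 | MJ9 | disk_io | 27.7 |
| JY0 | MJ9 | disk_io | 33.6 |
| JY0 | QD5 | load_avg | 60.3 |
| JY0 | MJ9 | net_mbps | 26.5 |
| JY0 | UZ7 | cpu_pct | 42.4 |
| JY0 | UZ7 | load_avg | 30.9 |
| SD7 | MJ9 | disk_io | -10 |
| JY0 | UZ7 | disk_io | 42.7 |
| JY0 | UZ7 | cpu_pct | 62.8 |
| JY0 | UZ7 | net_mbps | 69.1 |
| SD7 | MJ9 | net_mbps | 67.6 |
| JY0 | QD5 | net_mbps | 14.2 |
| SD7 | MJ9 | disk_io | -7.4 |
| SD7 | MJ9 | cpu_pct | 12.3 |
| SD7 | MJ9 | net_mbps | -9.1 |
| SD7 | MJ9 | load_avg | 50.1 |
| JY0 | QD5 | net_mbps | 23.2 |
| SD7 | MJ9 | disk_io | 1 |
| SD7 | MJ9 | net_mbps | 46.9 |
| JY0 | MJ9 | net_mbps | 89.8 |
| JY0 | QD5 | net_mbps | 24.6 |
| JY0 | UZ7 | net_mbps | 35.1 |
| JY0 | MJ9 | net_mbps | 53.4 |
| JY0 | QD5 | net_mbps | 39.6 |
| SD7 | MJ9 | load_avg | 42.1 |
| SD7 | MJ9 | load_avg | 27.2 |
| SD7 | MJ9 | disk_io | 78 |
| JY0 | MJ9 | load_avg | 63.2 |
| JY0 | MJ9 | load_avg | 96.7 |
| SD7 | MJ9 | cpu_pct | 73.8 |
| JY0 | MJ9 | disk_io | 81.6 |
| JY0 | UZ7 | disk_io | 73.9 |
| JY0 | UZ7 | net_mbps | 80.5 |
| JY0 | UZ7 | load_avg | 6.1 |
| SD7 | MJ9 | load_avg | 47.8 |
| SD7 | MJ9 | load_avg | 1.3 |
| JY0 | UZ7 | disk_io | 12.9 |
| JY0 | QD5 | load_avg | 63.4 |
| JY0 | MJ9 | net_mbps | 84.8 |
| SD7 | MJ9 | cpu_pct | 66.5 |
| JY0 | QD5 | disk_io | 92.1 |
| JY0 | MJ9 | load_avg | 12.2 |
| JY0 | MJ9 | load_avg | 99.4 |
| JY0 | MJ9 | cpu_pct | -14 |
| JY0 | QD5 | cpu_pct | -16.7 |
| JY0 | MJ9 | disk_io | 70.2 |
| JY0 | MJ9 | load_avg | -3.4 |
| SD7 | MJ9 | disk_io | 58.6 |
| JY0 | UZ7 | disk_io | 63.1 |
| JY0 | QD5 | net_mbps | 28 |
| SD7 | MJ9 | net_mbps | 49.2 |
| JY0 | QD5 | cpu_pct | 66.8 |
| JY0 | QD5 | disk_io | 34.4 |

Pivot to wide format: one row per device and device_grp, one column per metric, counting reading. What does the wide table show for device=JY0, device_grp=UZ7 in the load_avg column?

6

Rows with device=JY0, device_grp=UZ7 and metric=load_avg: reading values are -8.7, 87.7, 91.6, -2.7, 30.9, 6.1.
6 rows match — count = 6.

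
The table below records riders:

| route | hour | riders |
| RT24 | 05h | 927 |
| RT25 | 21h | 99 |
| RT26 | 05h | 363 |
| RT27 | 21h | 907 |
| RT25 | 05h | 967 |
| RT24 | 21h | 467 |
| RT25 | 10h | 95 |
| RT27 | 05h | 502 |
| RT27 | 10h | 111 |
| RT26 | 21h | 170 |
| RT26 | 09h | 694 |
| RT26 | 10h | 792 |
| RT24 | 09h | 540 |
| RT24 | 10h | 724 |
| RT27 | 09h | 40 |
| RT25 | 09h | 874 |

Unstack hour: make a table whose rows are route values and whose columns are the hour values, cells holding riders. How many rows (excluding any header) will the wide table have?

4

4 distinct route values → 4 rows.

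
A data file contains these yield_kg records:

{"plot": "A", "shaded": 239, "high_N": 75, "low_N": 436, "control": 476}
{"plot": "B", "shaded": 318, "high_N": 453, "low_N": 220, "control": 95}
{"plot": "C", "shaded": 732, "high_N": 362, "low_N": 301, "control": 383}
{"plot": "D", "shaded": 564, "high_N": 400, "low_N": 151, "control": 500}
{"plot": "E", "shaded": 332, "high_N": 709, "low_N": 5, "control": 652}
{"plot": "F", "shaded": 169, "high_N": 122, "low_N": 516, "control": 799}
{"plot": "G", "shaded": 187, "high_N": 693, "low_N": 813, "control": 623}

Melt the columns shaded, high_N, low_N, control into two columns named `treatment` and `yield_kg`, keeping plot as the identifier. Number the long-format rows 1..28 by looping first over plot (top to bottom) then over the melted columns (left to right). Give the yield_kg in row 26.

693

28 rows total (7 × 4). Row 26: index ⌊(26-1)/4⌋ = 6 into plot → G; (26-1) mod 4 = 1 into the melted columns → high_N.
So row 26 is (G, high_N, 693); yield_kg = 693.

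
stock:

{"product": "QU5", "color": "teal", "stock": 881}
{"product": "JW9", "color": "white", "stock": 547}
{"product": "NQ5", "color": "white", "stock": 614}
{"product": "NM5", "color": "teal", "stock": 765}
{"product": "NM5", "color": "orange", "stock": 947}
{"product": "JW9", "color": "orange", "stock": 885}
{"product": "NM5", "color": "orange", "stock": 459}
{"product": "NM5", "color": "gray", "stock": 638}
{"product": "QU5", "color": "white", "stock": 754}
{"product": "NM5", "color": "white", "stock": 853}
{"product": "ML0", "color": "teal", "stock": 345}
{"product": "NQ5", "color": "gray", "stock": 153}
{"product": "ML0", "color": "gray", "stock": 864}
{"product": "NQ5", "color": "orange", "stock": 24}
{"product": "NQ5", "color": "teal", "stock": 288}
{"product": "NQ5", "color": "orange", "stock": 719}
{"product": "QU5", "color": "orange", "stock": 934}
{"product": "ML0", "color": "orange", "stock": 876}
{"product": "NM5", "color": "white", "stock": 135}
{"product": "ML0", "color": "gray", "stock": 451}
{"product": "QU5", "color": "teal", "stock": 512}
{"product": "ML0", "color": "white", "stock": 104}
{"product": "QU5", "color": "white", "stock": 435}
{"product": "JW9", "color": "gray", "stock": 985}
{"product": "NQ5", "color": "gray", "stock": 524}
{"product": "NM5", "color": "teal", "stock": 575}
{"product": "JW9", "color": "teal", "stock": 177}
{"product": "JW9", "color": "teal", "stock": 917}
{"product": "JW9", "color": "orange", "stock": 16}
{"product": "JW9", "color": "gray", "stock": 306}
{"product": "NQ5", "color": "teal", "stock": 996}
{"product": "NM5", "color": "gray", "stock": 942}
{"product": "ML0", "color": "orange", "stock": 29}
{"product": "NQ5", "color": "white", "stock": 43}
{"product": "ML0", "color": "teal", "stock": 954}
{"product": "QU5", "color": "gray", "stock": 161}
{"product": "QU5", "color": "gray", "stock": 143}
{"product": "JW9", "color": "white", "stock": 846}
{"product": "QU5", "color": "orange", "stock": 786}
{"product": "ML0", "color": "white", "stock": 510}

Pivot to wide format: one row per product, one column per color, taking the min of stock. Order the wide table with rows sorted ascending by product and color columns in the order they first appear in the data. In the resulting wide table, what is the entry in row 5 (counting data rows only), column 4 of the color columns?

143

With rows sorted ascending by product, row 5 is product=QU5. color columns in first-appearance order: teal, white, orange, gray; column 4 is gray.
Long rows with product=QU5, color=gray: min(161, 143) = 143.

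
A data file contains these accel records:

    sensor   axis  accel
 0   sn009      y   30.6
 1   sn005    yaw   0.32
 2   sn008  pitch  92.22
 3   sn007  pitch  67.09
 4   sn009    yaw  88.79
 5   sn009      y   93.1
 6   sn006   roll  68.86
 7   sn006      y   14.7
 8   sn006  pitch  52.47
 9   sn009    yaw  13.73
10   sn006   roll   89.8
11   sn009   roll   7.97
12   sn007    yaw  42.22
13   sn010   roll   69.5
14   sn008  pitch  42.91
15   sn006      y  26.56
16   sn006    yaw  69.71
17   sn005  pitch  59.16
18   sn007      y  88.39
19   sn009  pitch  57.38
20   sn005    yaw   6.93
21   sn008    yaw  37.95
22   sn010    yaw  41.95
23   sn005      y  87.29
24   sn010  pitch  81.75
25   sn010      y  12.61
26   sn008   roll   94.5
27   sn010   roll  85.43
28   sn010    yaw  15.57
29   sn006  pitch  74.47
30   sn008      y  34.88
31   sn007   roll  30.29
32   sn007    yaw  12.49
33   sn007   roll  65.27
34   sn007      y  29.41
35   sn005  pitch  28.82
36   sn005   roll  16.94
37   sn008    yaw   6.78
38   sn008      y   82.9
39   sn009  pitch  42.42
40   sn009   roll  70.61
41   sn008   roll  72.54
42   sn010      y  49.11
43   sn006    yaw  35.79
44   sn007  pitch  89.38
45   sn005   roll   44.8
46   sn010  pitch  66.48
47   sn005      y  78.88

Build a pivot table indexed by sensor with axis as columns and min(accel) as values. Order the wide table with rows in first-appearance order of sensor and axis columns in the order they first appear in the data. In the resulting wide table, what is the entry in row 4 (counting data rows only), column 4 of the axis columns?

30.29

With rows in first-appearance order of sensor, row 4 is sensor=sn007. axis columns in first-appearance order: y, yaw, pitch, roll; column 4 is roll.
Long rows with sensor=sn007, axis=roll: min(30.29, 65.27) = 30.29.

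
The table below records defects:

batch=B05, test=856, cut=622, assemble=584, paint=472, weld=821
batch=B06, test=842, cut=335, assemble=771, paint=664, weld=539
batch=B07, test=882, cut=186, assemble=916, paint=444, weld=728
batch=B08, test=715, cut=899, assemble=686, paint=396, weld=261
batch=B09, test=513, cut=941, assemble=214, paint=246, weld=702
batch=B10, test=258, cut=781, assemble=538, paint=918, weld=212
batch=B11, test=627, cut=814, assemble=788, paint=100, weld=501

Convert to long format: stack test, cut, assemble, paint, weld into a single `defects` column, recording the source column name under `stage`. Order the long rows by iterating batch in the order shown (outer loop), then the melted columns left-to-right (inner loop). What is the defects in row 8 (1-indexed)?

771

35 rows total (7 × 5). Row 8: index ⌊(8-1)/5⌋ = 1 into batch → B06; (8-1) mod 5 = 2 into the melted columns → assemble.
So row 8 is (B06, assemble, 771); defects = 771.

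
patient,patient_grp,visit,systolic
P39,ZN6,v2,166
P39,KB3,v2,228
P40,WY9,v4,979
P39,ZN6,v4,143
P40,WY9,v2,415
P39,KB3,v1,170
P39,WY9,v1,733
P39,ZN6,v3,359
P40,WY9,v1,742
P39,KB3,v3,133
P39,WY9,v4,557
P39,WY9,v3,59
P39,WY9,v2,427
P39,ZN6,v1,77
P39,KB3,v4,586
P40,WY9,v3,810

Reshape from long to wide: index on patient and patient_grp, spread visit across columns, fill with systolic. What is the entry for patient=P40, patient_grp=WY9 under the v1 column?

742

Wide layout: rows indexed by patient and patient_grp, columns are the 4 distinct visit values (v2, v4, v1, v3).
Cell (patient=P40, patient_grp=WY9, visit=v1) draws from the long row where patient=P40, patient_grp=WY9 and visit=v1, which has systolic=742.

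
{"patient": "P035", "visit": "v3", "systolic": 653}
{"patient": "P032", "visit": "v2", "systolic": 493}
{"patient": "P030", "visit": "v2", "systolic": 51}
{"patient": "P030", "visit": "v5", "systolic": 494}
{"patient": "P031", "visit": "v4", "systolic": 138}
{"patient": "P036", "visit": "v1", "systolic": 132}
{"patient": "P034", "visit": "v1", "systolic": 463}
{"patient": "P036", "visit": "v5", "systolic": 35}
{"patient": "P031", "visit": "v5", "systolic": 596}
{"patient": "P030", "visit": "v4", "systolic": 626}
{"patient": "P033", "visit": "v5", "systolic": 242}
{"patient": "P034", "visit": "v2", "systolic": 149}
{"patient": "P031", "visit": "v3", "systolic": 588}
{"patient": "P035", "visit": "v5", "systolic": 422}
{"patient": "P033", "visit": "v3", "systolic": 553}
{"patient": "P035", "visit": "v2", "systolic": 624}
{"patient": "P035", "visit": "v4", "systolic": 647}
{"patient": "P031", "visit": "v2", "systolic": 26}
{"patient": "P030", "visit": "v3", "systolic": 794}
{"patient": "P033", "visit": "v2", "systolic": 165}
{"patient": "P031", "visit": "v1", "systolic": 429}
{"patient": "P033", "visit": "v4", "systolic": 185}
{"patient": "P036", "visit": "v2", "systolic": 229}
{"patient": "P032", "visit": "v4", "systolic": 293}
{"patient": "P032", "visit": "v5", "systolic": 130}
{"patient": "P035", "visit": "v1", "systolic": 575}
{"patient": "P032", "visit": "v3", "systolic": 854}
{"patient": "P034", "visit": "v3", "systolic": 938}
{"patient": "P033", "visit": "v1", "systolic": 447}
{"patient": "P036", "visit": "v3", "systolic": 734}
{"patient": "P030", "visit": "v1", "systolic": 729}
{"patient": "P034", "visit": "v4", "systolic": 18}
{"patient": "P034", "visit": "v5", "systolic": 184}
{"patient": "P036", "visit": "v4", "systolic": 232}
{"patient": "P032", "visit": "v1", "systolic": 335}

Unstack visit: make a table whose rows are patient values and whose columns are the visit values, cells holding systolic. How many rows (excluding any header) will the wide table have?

7 distinct patient values → 7 rows.

7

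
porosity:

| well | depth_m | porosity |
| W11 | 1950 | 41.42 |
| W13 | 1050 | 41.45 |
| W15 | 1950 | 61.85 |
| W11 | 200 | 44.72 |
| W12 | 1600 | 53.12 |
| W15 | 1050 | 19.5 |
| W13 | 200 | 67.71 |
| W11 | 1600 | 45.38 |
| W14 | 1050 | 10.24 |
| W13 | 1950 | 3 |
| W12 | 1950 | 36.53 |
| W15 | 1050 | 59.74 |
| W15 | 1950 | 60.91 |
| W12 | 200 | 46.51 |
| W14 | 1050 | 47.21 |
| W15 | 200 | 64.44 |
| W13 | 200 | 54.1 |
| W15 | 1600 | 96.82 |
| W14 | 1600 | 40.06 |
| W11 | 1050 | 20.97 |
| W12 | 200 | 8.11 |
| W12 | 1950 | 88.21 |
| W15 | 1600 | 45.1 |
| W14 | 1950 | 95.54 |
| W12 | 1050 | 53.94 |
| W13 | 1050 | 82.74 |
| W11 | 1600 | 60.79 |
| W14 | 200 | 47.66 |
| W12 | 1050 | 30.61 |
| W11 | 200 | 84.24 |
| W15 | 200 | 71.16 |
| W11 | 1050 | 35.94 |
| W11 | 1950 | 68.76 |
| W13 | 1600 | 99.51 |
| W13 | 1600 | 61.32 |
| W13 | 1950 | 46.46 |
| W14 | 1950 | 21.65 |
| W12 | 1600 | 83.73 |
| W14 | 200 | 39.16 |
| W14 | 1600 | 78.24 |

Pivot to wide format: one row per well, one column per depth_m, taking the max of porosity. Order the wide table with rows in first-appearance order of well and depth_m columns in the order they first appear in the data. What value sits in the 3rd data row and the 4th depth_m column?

With rows in first-appearance order of well, row 3 is well=W15. depth_m columns in first-appearance order: 1950, 1050, 200, 1600; column 4 is 1600.
Long rows with well=W15, depth_m=1600: max(96.82, 45.1) = 96.82.

96.82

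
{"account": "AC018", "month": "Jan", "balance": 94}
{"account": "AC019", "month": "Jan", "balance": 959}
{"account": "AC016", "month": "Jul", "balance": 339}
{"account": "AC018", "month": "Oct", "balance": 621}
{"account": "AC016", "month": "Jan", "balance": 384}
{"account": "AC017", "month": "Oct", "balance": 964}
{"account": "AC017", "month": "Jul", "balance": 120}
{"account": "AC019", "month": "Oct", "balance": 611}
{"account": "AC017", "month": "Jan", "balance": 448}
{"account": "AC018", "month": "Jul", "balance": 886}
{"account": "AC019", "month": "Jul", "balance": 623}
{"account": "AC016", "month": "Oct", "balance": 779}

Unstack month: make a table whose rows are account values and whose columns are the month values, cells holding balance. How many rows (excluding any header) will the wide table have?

4 distinct account values → 4 rows.

4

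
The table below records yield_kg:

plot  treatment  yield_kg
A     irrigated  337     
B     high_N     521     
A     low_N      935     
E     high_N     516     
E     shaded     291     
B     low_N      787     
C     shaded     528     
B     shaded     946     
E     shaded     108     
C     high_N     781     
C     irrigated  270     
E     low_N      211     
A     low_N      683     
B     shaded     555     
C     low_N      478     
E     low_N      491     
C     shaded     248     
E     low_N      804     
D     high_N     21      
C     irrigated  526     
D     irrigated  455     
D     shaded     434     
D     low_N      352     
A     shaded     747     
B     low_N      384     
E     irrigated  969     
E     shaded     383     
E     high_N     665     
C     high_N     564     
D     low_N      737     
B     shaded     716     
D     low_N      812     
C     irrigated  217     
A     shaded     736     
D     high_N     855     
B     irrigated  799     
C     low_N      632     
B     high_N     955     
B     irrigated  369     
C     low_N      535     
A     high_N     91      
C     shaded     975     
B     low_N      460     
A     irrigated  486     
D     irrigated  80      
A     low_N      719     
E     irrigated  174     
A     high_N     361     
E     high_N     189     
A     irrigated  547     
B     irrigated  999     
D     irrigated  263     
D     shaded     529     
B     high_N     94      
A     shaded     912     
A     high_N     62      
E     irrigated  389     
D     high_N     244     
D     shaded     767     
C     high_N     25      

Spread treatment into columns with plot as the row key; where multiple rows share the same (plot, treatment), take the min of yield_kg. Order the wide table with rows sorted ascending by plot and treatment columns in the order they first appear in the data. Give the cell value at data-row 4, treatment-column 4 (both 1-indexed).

434

With rows sorted ascending by plot, row 4 is plot=D. treatment columns in first-appearance order: irrigated, high_N, low_N, shaded; column 4 is shaded.
Long rows with plot=D, treatment=shaded: min(434, 529, 767) = 434.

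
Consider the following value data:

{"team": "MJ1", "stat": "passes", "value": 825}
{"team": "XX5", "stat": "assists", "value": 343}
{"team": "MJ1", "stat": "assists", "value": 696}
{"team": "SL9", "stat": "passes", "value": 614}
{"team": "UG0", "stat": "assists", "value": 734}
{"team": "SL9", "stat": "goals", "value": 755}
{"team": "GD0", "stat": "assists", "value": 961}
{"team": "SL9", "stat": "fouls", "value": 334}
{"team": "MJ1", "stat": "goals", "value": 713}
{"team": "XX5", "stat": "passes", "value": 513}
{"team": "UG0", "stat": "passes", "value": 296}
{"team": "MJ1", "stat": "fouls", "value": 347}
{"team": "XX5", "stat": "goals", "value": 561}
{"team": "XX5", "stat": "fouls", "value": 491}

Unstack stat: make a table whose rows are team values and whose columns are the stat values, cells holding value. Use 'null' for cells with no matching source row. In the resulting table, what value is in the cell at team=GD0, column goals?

No long-format row has team=GD0 and stat=goals, so the cell is null.

null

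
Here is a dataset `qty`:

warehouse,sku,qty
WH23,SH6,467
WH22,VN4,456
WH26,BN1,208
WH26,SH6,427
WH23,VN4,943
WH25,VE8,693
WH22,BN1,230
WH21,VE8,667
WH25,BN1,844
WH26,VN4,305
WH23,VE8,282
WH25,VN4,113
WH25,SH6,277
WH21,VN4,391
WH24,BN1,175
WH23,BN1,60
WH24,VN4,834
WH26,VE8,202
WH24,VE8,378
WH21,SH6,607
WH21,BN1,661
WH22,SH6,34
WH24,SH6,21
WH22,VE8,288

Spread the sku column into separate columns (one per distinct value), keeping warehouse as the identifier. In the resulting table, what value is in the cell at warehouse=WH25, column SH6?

277

Wide layout: rows indexed by warehouse, columns are the 4 distinct sku values (SH6, VN4, BN1, VE8).
Cell (warehouse=WH25, sku=SH6) draws from the long row where warehouse=WH25 and sku=SH6, which has qty=277.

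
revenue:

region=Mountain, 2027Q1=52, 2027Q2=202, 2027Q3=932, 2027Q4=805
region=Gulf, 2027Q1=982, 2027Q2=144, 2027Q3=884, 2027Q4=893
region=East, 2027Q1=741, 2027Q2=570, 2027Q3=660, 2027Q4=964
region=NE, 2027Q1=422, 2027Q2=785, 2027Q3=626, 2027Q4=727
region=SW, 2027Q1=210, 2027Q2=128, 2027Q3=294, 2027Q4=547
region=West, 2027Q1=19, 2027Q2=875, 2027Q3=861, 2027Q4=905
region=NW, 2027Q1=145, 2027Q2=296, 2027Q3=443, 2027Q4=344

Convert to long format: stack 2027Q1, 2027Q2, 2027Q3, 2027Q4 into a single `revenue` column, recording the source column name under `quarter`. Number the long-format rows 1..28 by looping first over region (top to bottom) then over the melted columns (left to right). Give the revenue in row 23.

28 rows total (7 × 4). Row 23: index ⌊(23-1)/4⌋ = 5 into region → West; (23-1) mod 4 = 2 into the melted columns → 2027Q3.
So row 23 is (West, 2027Q3, 861); revenue = 861.

861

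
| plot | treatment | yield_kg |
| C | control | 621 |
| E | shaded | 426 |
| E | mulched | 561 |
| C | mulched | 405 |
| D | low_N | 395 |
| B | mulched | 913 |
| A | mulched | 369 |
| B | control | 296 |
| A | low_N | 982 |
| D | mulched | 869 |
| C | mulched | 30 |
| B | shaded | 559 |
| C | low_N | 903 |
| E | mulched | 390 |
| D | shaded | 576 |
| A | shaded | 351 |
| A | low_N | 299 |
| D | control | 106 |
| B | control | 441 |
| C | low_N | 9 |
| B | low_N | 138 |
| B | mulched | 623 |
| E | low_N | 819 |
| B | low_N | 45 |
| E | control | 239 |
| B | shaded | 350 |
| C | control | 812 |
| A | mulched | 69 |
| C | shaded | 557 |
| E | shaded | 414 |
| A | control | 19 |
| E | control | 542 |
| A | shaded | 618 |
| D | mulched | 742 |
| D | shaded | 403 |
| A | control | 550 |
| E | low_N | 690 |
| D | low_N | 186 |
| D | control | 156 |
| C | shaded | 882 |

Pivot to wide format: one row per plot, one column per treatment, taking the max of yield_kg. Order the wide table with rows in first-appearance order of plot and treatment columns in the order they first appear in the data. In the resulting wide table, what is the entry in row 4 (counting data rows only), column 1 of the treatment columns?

441

With rows in first-appearance order of plot, row 4 is plot=B. treatment columns in first-appearance order: control, shaded, mulched, low_N; column 1 is control.
Long rows with plot=B, treatment=control: max(296, 441) = 441.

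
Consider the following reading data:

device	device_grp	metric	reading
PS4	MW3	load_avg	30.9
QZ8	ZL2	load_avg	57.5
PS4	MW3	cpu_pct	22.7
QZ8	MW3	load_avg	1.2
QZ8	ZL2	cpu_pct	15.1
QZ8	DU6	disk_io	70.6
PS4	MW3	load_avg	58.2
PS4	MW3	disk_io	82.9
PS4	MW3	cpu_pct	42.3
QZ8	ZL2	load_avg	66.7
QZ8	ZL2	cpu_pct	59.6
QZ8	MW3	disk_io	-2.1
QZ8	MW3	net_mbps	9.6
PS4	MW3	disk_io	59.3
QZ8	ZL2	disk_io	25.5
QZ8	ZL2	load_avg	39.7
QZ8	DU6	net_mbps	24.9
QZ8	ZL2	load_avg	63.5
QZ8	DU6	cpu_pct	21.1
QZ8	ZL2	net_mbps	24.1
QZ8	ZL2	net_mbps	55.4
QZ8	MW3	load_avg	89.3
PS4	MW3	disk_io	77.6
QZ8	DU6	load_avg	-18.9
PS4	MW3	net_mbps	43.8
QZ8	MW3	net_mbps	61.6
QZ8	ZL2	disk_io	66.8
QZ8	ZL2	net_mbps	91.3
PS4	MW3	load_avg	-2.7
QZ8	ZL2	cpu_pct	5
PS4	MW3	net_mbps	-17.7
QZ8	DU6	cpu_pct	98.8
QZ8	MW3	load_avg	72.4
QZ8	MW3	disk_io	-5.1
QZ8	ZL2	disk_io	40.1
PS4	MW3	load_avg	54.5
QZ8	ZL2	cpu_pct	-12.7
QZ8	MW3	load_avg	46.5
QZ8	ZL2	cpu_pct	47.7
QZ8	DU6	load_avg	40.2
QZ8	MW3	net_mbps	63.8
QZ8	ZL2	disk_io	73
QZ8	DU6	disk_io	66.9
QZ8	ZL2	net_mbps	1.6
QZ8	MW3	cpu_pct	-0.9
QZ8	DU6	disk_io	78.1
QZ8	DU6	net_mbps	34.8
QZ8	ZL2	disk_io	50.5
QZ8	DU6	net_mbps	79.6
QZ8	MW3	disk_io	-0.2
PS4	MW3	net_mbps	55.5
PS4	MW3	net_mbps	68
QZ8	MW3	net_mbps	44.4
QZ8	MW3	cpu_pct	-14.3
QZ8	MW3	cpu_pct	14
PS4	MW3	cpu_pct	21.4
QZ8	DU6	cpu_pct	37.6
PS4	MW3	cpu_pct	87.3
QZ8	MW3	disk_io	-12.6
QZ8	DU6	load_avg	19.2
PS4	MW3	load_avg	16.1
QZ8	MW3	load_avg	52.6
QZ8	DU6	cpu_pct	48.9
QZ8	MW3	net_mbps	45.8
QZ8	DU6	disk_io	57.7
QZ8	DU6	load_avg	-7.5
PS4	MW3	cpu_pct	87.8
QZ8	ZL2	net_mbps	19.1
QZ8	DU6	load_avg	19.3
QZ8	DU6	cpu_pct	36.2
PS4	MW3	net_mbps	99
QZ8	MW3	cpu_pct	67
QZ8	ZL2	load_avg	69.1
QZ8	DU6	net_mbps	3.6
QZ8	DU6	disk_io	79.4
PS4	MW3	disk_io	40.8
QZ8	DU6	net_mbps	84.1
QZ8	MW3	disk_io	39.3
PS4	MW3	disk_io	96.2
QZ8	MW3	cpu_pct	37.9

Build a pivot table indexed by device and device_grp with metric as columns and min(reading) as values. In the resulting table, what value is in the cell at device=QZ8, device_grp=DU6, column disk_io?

Rows with device=QZ8, device_grp=DU6 and metric=disk_io: reading values are 70.6, 66.9, 78.1, 57.7, 79.4.
min(70.6, 66.9, 78.1, 57.7, 79.4) = 57.7.

57.7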